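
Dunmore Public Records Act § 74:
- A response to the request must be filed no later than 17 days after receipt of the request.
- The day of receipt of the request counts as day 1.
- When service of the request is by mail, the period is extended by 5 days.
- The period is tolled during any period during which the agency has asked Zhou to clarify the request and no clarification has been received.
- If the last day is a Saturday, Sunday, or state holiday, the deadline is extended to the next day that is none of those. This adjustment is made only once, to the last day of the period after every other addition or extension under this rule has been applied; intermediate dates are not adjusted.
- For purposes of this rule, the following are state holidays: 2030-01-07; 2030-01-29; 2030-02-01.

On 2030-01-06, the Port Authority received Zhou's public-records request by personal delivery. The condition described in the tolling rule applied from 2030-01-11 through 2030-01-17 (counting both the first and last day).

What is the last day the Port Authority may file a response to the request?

January 30, 2030

Counting 2030-01-06 as day 1, day 17 is January 22, 2030.
Service was not by mail, so no mail extension applies.
From January 11, 2030 through January 17, 2030 inclusive is 7 days; tolling adds 7 days: January 22, 2030 + 7 days = January 29, 2030.
January 29, 2030 is a listed holiday. The next qualifying day is January 30, 2030.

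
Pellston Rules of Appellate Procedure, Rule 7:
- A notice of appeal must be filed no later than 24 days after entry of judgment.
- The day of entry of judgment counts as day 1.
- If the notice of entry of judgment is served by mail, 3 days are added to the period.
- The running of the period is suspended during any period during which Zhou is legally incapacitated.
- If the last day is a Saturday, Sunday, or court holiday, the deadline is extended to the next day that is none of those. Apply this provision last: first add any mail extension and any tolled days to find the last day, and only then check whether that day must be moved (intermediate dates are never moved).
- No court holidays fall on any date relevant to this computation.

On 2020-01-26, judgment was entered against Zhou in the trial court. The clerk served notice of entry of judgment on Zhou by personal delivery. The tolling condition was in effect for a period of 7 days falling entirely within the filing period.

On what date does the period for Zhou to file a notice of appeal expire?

February 25, 2020

Counting 2020-01-26 as day 1, day 24 is February 18, 2020.
Service was not by mail, so no mail extension applies.
Tolling adds 7 days: February 18, 2020 + 7 days = February 25, 2020.
February 25, 2020 is a Tuesday and not a court holiday, so no extension applies.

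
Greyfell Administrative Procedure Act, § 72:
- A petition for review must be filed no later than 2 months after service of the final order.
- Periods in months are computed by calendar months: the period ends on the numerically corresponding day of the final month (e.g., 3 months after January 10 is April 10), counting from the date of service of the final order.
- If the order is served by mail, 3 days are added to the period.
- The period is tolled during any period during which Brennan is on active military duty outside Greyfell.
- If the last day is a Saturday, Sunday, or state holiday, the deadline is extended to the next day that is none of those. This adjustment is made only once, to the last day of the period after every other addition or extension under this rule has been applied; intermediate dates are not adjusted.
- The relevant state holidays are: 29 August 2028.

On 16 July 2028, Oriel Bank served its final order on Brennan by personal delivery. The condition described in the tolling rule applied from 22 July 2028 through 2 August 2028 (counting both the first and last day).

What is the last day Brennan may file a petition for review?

2 months after 16 July 2028 is September 16, 2028.
Service was not by mail, so no mail extension applies.
From July 22, 2028 through August 2, 2028 inclusive is 12 days; tolling adds 12 days: September 16, 2028 + 12 days = September 28, 2028.
September 28, 2028 is a Thursday and not a state holiday, so no extension applies.

September 28, 2028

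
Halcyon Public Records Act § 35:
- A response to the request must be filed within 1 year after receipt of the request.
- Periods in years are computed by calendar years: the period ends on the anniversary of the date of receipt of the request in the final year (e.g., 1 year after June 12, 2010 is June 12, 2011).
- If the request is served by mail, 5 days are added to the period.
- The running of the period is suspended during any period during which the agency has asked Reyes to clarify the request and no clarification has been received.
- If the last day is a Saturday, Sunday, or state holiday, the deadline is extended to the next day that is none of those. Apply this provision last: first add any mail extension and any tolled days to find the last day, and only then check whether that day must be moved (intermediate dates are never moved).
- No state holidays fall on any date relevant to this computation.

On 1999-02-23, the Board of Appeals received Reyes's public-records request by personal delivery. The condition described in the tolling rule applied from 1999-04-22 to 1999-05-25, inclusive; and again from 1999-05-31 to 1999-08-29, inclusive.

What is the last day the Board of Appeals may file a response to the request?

1 year after 1999-02-23 is February 23, 2000.
Service was not by mail, so no mail extension applies.
From April 22, 1999 through May 25, 1999 inclusive is 34 days; tolling adds 34 days: February 23, 2000 + 34 days = March 28, 2000.
From May 31, 1999 through August 29, 1999 inclusive is 91 days; tolling adds 91 days: March 28, 2000 + 91 days = June 27, 2000.
June 27, 2000 is a Tuesday and not a state holiday, so no extension applies.

June 27, 2000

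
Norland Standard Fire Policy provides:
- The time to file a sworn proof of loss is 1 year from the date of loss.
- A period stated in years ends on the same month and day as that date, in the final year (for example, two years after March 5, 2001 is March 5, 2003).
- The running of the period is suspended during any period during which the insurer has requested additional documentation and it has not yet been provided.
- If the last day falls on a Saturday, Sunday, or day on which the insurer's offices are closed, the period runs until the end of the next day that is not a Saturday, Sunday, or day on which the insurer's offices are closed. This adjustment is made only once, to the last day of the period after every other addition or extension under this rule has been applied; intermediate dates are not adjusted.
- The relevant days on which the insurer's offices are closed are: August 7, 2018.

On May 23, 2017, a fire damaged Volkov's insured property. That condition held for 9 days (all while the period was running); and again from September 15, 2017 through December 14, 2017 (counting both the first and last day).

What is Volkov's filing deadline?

August 31, 2018

1 year after May 23, 2017 is May 23, 2018.
Tolling adds 9 days: May 23, 2018 + 9 days = June 1, 2018.
From September 15, 2017 through December 14, 2017 inclusive is 91 days; tolling adds 91 days: June 1, 2018 + 91 days = August 31, 2018.
August 31, 2018 is a Friday and not a day on which the insurer's offices are closed, so no extension applies.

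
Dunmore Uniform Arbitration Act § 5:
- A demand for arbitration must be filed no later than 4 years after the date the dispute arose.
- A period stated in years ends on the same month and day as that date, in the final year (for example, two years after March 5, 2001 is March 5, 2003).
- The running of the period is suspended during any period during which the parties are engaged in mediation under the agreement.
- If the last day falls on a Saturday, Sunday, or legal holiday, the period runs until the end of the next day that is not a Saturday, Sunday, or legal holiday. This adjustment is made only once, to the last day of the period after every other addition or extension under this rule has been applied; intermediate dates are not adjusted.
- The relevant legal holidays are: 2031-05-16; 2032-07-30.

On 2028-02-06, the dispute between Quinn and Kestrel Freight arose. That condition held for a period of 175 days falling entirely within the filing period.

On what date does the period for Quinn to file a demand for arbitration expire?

August 2, 2032

4 years after 2028-02-06 is February 6, 2032.
Tolling adds 175 days: February 6, 2032 + 175 days = July 30, 2032.
July 30, 2032 is a listed holiday; July 31, 2032 is Saturday; August 1, 2032 is Sunday. The next qualifying day is August 2, 2032.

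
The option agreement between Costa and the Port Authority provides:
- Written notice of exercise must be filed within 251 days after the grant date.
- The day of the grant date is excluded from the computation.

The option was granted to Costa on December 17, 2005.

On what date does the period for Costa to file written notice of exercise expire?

August 25, 2006

251 days after December 17, 2005 is August 25, 2006.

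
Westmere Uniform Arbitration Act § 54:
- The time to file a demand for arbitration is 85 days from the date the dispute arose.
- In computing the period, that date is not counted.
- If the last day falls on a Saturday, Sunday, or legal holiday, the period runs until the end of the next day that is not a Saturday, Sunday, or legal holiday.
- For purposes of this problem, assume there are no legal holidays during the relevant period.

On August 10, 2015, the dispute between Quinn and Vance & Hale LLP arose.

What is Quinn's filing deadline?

November 3, 2015

85 days after August 10, 2015 is November 3, 2015.
November 3, 2015 is a Tuesday and not a legal holiday, so no extension applies.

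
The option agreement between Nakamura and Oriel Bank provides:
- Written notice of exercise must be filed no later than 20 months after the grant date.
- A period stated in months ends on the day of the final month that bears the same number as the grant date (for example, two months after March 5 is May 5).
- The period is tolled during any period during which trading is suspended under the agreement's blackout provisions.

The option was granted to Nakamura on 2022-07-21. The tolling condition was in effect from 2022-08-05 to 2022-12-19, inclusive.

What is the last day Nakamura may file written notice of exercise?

20 months after 2022-07-21 is March 21, 2024.
From August 5, 2022 through December 19, 2022 inclusive is 137 days; tolling adds 137 days: March 21, 2024 + 137 days = August 5, 2024.

August 5, 2024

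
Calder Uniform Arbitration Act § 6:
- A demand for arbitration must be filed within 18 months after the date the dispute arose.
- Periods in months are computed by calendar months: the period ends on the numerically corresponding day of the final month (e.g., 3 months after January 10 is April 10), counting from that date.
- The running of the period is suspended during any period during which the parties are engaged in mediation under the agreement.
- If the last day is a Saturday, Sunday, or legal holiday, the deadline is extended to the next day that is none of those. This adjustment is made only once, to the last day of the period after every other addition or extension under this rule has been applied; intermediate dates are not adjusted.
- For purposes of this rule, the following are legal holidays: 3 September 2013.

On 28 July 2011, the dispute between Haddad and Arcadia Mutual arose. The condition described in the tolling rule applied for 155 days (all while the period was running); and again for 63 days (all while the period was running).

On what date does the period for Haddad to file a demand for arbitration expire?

18 months after 28 July 2011 is January 28, 2013.
Tolling adds 155 days: January 28, 2013 + 155 days = July 2, 2013.
Tolling adds 63 days: July 2, 2013 + 63 days = September 3, 2013.
September 3, 2013 is a listed holiday. The next qualifying day is September 4, 2013.

September 4, 2013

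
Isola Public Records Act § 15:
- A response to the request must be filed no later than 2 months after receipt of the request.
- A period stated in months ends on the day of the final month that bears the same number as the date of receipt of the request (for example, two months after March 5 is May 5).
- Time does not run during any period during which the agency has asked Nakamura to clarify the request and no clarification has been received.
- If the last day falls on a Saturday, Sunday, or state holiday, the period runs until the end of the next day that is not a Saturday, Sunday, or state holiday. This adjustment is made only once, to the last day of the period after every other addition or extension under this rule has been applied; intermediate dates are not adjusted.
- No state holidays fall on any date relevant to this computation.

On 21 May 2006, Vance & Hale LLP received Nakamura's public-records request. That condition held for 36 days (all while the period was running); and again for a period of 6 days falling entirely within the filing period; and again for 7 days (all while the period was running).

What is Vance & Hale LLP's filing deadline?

2 months after 21 May 2006 is July 21, 2006.
Tolling adds 36 days: July 21, 2006 + 36 days = August 26, 2006.
Tolling adds 6 days: August 26, 2006 + 6 days = September 1, 2006.
Tolling adds 7 days: September 1, 2006 + 7 days = September 8, 2006.
September 8, 2006 is a Friday and not a state holiday, so no extension applies.

September 8, 2006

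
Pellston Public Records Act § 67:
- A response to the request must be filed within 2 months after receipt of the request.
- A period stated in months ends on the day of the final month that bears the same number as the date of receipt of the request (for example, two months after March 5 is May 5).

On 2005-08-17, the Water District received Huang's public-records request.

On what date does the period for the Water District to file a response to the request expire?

2 months after 2005-08-17 is October 17, 2005.

October 17, 2005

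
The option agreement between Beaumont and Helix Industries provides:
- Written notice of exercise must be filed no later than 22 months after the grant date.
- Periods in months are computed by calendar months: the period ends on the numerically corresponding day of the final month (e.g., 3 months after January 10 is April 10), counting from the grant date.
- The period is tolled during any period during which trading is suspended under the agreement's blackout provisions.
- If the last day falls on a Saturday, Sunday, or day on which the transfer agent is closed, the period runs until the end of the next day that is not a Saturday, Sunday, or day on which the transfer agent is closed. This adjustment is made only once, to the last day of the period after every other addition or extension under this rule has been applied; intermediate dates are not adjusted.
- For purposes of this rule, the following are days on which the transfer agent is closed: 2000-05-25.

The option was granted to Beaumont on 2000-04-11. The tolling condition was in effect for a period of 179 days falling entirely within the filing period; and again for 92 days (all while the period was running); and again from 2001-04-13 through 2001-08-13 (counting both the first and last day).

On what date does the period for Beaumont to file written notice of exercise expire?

March 12, 2003

22 months after 2000-04-11 is February 11, 2002.
Tolling adds 179 days: February 11, 2002 + 179 days = August 9, 2002.
Tolling adds 92 days: August 9, 2002 + 92 days = November 9, 2002.
From April 13, 2001 through August 13, 2001 inclusive is 123 days; tolling adds 123 days: November 9, 2002 + 123 days = March 12, 2003.
March 12, 2003 is a Wednesday and not a day on which the transfer agent is closed, so no extension applies.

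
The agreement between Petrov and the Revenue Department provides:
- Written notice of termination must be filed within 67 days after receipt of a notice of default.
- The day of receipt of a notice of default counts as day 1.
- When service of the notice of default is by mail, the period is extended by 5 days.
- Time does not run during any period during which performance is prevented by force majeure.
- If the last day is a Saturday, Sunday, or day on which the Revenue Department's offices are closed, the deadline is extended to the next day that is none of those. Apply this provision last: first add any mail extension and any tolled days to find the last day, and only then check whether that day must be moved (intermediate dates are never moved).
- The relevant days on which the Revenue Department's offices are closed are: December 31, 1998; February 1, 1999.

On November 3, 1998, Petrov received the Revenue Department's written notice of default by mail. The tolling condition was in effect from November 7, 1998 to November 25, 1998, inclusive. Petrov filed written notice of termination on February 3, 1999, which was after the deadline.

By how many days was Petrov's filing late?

Counting November 3, 1998 as day 1, day 67 is January 8, 1999.
Service was by mail, adding 5 days: January 8, 1999 + 5 days = January 13, 1999.
From November 7, 1998 through November 25, 1998 inclusive is 19 days; tolling adds 19 days: January 13, 1999 + 19 days = February 1, 1999.
February 1, 1999 is a listed holiday. The next qualifying day is February 2, 1999.
The deadline is February 2, 1999; from February 2, 1999 to February 3, 1999 is 1 days.

1 day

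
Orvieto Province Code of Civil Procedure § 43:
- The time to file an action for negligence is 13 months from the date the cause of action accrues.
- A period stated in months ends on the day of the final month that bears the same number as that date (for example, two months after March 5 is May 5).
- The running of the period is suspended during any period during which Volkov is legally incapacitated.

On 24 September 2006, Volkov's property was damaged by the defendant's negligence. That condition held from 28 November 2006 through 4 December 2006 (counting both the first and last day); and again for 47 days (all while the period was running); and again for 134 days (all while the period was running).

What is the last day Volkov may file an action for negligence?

13 months after 24 September 2006 is October 24, 2007.
From November 28, 2006 through December 4, 2006 inclusive is 7 days; tolling adds 7 days: October 24, 2007 + 7 days = October 31, 2007.
Tolling adds 47 days: October 31, 2007 + 47 days = December 17, 2007.
Tolling adds 134 days: December 17, 2007 + 134 days = April 29, 2008.

April 29, 2008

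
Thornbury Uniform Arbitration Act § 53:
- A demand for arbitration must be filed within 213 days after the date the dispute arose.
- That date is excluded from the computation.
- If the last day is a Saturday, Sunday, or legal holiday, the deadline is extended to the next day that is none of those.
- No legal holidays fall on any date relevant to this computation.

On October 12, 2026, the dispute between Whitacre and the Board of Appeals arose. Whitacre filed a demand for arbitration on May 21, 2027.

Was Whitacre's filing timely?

No

213 days after October 12, 2026 is May 13, 2027.
May 13, 2027 is a Thursday and not a legal holiday, so no extension applies.
The deadline is May 13, 2027; the filing on May 21, 2027 is after that date.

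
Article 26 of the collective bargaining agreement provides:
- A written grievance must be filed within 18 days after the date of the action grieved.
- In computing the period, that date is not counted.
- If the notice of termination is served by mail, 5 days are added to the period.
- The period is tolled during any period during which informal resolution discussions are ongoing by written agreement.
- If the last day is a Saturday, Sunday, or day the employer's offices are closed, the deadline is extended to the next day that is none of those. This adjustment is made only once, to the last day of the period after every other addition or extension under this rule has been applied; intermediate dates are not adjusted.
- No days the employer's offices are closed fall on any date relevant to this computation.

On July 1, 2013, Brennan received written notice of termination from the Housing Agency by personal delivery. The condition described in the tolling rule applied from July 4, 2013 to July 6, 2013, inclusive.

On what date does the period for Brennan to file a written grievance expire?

July 22, 2013

18 days after July 1, 2013 is July 19, 2013.
Service was not by mail, so no mail extension applies.
From July 4, 2013 through July 6, 2013 inclusive is 3 days; tolling adds 3 days: July 19, 2013 + 3 days = July 22, 2013.
July 22, 2013 is a Monday and not a day the employer's offices are closed, so no extension applies.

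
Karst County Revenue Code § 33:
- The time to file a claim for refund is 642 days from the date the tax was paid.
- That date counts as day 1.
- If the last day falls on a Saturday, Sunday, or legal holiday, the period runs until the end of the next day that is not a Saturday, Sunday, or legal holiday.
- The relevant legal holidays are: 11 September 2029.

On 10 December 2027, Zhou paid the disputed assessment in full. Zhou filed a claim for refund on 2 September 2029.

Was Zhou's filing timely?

Yes

Counting 10 December 2027 as day 1, day 642 is September 11, 2029.
September 11, 2029 is a listed holiday. The next qualifying day is September 12, 2029.
The deadline is September 12, 2029; the filing on September 2, 2029 is on or before that date.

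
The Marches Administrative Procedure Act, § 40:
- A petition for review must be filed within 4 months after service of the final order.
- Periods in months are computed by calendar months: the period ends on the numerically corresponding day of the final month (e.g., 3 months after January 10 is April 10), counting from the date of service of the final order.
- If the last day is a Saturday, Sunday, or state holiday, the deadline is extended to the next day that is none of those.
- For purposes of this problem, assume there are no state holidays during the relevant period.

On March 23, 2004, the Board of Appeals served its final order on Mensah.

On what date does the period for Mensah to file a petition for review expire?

4 months after March 23, 2004 is July 23, 2004.
July 23, 2004 is a Friday and not a state holiday, so no extension applies.

July 23, 2004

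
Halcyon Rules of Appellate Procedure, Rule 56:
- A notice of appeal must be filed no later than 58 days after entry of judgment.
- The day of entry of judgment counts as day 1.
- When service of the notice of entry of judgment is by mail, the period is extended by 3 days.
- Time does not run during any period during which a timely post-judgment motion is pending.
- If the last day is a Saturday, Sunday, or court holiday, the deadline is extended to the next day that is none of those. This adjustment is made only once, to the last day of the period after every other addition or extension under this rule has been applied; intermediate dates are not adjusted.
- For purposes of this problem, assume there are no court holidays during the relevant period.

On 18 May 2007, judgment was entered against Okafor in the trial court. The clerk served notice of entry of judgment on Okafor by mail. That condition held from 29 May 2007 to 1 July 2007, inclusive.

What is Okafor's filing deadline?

Counting 18 May 2007 as day 1, day 58 is July 14, 2007.
Service was by mail, adding 3 days: July 14, 2007 + 3 days = July 17, 2007.
From May 29, 2007 through July 1, 2007 inclusive is 34 days; tolling adds 34 days: July 17, 2007 + 34 days = August 20, 2007.
August 20, 2007 is a Monday and not a court holiday, so no extension applies.

August 20, 2007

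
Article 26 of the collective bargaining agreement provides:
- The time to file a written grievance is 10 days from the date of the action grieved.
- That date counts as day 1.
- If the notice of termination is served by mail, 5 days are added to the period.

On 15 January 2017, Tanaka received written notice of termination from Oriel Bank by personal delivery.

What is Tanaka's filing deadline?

Counting 15 January 2017 as day 1, day 10 is January 24, 2017.
Service was not by mail, so no mail extension applies.

January 24, 2017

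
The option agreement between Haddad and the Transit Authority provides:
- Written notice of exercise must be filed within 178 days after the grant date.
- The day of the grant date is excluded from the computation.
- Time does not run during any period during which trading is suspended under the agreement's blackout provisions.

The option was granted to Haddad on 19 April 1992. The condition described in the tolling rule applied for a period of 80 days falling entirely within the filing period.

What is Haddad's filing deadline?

178 days after 19 April 1992 is October 14, 1992.
Tolling adds 80 days: October 14, 1992 + 80 days = January 2, 1993.

January 2, 1993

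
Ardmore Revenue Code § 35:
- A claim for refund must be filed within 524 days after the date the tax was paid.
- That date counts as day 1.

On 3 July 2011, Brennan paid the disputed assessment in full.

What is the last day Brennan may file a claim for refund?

December 7, 2012

Counting 3 July 2011 as day 1, day 524 is December 7, 2012.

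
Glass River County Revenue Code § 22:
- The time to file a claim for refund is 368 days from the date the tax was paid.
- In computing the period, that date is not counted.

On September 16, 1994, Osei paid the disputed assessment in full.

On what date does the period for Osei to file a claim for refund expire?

368 days after September 16, 1994 is September 19, 1995.

September 19, 1995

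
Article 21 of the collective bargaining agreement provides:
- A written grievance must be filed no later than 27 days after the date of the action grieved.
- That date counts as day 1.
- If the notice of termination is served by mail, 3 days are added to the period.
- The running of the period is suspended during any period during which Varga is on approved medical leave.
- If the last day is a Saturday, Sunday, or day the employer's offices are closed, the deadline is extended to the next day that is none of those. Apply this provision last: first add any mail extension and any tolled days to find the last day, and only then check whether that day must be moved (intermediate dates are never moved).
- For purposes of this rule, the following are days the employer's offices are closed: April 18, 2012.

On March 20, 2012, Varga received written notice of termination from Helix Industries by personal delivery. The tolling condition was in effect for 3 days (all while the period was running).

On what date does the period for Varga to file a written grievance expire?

April 19, 2012

Counting March 20, 2012 as day 1, day 27 is April 15, 2012.
Service was not by mail, so no mail extension applies.
Tolling adds 3 days: April 15, 2012 + 3 days = April 18, 2012.
April 18, 2012 is a listed holiday. The next qualifying day is April 19, 2012.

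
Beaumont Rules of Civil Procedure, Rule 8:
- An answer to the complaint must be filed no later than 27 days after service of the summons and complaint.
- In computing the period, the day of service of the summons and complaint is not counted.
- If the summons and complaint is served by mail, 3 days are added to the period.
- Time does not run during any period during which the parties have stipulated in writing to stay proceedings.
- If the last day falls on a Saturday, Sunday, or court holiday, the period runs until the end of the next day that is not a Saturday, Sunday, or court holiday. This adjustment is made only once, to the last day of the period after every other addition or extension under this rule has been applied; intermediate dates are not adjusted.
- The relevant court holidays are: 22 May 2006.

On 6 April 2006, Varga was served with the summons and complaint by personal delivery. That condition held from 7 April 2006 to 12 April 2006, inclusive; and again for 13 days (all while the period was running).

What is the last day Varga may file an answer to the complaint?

May 23, 2006

27 days after 6 April 2006 is May 3, 2006.
Service was not by mail, so no mail extension applies.
From April 7, 2006 through April 12, 2006 inclusive is 6 days; tolling adds 6 days: May 3, 2006 + 6 days = May 9, 2006.
Tolling adds 13 days: May 9, 2006 + 13 days = May 22, 2006.
May 22, 2006 is a listed holiday. The next qualifying day is May 23, 2006.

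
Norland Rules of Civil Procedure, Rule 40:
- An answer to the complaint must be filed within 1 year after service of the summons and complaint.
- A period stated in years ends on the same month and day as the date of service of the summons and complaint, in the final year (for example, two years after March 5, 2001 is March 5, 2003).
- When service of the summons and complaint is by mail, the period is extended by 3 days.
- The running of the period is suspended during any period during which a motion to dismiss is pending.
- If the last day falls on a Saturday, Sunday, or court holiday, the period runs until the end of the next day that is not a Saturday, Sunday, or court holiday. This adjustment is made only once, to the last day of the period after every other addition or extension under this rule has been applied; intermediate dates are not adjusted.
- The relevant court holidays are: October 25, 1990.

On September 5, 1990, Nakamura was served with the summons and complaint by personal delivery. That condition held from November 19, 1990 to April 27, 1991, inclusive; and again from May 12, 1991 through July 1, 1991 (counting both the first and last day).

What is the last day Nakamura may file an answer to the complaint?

April 3, 1992

1 year after September 5, 1990 is September 5, 1991.
Service was not by mail, so no mail extension applies.
From November 19, 1990 through April 27, 1991 inclusive is 160 days; tolling adds 160 days: September 5, 1991 + 160 days = February 12, 1992.
From May 12, 1991 through July 1, 1991 inclusive is 51 days; tolling adds 51 days: February 12, 1992 + 51 days = April 3, 1992.
April 3, 1992 is a Friday and not a court holiday, so no extension applies.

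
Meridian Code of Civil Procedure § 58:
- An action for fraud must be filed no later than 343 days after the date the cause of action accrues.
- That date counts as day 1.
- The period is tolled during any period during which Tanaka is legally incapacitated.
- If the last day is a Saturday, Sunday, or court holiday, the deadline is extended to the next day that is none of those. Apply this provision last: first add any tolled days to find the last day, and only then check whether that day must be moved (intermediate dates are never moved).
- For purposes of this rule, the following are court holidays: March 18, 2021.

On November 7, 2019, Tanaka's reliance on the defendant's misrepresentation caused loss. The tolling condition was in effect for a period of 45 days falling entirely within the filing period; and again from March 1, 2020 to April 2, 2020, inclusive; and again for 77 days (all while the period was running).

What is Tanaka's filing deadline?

March 19, 2021

Counting November 7, 2019 as day 1, day 343 is October 14, 2020.
Tolling adds 45 days: October 14, 2020 + 45 days = November 28, 2020.
From March 1, 2020 through April 2, 2020 inclusive is 33 days; tolling adds 33 days: November 28, 2020 + 33 days = December 31, 2020.
Tolling adds 77 days: December 31, 2020 + 77 days = March 18, 2021.
March 18, 2021 is a listed holiday. The next qualifying day is March 19, 2021.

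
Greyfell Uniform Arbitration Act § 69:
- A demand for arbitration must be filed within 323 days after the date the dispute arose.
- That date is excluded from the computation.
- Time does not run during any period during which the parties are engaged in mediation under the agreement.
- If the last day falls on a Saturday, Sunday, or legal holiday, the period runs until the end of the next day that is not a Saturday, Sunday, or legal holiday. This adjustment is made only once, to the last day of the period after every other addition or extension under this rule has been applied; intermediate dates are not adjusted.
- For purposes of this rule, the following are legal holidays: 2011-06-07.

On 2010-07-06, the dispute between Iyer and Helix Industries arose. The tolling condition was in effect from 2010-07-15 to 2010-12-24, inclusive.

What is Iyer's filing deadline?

323 days after 2010-07-06 is May 25, 2011.
From July 15, 2010 through December 24, 2010 inclusive is 163 days; tolling adds 163 days: May 25, 2011 + 163 days = November 4, 2011.
November 4, 2011 is a Friday and not a legal holiday, so no extension applies.

November 4, 2011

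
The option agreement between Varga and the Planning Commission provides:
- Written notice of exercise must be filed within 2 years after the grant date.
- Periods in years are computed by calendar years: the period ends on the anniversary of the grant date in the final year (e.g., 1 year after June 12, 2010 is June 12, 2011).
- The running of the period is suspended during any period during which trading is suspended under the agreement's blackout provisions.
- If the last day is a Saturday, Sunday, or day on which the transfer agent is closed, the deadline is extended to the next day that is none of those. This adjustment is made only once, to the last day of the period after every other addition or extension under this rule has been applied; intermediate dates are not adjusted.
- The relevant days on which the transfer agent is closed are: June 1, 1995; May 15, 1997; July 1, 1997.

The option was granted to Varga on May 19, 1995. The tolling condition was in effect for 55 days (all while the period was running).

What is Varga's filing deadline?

July 14, 1997

2 years after May 19, 1995 is May 19, 1997.
Tolling adds 55 days: May 19, 1997 + 55 days = July 13, 1997.
July 13, 1997 is Sunday. The next qualifying day is July 14, 1997.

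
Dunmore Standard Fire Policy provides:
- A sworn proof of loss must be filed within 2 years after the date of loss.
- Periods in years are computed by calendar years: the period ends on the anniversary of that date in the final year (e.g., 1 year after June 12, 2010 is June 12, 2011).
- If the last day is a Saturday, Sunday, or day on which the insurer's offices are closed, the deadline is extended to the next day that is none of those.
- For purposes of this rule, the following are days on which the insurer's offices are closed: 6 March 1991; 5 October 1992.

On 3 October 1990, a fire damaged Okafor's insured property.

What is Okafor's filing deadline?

October 6, 1992

2 years after 3 October 1990 is October 3, 1992.
October 3, 1992 is Saturday; October 4, 1992 is Sunday; October 5, 1992 is a listed holiday. The next qualifying day is October 6, 1992.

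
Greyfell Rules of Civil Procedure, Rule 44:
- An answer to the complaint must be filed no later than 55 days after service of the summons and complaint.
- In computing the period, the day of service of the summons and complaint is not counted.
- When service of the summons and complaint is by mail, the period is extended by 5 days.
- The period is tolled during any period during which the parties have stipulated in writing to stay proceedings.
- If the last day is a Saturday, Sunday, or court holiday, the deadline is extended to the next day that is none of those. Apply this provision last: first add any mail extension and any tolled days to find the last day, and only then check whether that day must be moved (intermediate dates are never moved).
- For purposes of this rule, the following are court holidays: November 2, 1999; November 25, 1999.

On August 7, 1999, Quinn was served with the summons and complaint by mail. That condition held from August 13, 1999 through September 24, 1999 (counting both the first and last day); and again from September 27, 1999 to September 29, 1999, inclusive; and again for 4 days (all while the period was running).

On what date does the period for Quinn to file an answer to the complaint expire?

November 26, 1999

55 days after August 7, 1999 is October 1, 1999.
Service was by mail, adding 5 days: October 1, 1999 + 5 days = October 6, 1999.
From August 13, 1999 through September 24, 1999 inclusive is 43 days; tolling adds 43 days: October 6, 1999 + 43 days = November 18, 1999.
From September 27, 1999 through September 29, 1999 inclusive is 3 days; tolling adds 3 days: November 18, 1999 + 3 days = November 21, 1999.
Tolling adds 4 days: November 21, 1999 + 4 days = November 25, 1999.
November 25, 1999 is a listed holiday. The next qualifying day is November 26, 1999.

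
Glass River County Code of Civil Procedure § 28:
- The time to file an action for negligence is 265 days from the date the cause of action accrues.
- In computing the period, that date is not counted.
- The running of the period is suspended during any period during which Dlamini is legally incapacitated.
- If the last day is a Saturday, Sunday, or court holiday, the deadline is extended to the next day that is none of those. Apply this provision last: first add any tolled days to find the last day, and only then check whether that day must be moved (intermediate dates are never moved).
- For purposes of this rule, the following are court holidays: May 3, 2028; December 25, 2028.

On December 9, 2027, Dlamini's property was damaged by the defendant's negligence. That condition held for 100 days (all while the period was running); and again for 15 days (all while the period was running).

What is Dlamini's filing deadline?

265 days after December 9, 2027 is August 30, 2028.
Tolling adds 100 days: August 30, 2028 + 100 days = December 8, 2028.
Tolling adds 15 days: December 8, 2028 + 15 days = December 23, 2028.
December 23, 2028 is Saturday; December 24, 2028 is Sunday; December 25, 2028 is a listed holiday. The next qualifying day is December 26, 2028.

December 26, 2028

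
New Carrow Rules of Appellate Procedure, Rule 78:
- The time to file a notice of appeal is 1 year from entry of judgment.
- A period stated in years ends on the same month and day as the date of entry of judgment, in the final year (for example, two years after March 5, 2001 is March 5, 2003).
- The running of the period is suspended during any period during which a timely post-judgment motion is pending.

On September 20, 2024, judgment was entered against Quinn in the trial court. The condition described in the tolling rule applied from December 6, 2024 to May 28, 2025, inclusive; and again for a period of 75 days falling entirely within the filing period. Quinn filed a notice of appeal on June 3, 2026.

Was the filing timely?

No

1 year after September 20, 2024 is September 20, 2025.
From December 6, 2024 through May 28, 2025 inclusive is 174 days; tolling adds 174 days: September 20, 2025 + 174 days = March 13, 2026.
Tolling adds 75 days: March 13, 2026 + 75 days = May 27, 2026.
The deadline is May 27, 2026; the filing on June 3, 2026 is after that date.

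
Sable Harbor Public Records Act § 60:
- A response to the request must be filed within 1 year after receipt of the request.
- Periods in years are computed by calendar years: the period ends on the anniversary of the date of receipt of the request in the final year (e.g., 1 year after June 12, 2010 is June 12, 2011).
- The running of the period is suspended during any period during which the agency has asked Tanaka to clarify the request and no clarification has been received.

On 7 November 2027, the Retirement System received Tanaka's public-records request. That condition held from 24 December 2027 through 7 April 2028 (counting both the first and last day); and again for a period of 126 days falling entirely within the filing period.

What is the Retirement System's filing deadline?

1 year after 7 November 2027 is November 7, 2028.
From December 24, 2027 through April 7, 2028 inclusive is 106 days; tolling adds 106 days: November 7, 2028 + 106 days = February 21, 2029.
Tolling adds 126 days: February 21, 2029 + 126 days = June 27, 2029.

June 27, 2029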